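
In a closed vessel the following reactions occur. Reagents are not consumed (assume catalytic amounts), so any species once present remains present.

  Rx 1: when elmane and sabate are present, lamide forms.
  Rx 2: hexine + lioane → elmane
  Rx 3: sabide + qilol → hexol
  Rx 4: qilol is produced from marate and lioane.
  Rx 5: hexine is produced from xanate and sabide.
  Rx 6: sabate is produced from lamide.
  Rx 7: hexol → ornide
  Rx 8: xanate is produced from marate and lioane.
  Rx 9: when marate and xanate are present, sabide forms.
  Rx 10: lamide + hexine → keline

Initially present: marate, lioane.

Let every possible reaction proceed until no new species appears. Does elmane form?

marate and lioane present → xanate forms (Rx 8).
marate and xanate present → sabide forms (Rx 9).
xanate and sabide present → hexine forms (Rx 5).
hexine and lioane present → elmane forms (Rx 2).

Yes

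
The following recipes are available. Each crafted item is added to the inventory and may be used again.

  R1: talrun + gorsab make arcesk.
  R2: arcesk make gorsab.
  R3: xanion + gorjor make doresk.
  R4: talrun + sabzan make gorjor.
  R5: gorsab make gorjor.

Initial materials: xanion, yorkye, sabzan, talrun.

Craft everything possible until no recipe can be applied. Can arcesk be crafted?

arcesk would need talrun and gorsab (R1), but gorsab is never obtained.

No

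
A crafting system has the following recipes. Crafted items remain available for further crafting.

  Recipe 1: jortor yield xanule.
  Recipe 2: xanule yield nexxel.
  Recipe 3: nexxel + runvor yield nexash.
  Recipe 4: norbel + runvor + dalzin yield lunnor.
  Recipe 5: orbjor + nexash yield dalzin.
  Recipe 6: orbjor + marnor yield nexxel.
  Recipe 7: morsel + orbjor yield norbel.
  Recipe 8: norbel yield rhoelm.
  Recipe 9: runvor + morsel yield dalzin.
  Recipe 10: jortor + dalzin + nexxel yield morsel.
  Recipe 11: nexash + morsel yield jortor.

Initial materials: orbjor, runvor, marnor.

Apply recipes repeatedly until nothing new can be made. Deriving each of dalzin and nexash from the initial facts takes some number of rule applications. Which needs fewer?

nexash: Using Recipe 6, orbjor and marnor make nexxel. Using Recipe 3, nexxel and runvor make nexash. [2 rule applications]
dalzin: orbjor + marnor → nexxel (Recipe 6). nexxel + runvor → nexash (Recipe 3). orbjor + nexash → dalzin (Recipe 5). [3 rule applications]
nexash needs fewer.

nexash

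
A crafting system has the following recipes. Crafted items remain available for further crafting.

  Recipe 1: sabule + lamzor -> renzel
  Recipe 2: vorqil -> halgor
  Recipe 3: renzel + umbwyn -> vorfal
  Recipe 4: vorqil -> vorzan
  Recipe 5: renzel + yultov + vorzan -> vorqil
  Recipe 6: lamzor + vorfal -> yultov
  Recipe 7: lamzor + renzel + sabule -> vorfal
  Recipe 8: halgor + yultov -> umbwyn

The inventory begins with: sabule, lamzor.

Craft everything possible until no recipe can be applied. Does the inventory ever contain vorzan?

No

vorzan would need vorqil (Recipe 4), but vorqil is never obtained.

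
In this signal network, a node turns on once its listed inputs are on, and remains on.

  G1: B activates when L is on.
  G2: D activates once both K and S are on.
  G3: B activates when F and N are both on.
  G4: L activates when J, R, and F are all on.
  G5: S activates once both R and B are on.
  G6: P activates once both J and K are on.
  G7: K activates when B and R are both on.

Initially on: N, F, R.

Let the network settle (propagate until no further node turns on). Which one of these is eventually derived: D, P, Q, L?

D

F and N are on, so B activates (G3).
G7: B and R on → K on.
G5: R and B on → S on.
K and S are on, so D activates (G2).
No rule produces Q, and it is not given. L would need J, R, and F (G4), but J never turns on. P would need J and K (G6), but J never turns on.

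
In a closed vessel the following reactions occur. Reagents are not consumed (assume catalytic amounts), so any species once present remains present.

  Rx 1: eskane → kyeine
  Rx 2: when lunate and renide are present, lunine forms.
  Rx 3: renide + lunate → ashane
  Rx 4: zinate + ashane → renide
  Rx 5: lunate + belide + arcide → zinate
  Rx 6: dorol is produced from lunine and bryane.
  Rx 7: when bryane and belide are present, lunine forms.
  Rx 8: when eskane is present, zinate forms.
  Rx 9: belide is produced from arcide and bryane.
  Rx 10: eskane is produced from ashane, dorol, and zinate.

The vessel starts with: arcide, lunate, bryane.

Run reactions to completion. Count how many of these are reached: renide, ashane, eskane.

renide would need zinate and ashane (Rx 4), but ashane never forms.
ashane would need renide and lunate (Rx 3), but renide never forms.
eskane would need ashane, dorol, and zinate (Rx 10), but ashane never forms.
None of the 3 are reached.

0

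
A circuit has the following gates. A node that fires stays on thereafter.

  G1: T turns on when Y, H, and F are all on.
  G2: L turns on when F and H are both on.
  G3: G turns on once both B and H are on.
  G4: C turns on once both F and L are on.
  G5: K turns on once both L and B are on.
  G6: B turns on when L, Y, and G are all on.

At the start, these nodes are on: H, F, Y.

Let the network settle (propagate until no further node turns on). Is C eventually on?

Yes

F and H are on, so L turns on (G2).
F and L are on, so C turns on (G4).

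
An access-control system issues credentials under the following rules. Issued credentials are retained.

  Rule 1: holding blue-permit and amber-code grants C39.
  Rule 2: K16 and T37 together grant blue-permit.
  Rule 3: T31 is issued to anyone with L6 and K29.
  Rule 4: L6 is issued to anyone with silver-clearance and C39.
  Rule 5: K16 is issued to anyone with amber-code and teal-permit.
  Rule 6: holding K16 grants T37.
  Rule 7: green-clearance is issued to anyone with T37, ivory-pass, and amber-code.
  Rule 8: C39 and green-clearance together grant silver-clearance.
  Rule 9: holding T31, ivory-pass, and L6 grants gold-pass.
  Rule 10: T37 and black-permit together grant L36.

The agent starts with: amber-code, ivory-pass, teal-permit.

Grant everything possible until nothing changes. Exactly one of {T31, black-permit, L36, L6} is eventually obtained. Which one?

L6

Holding amber-code and teal-permit grants K16 (Rule 5).
Holding K16 grants T37 (Rule 6).
Holding T37, ivory-pass, and amber-code grants green-clearance (Rule 7).
Holding K16 and T37 grants blue-permit (Rule 2).
Holding blue-permit and amber-code grants C39 (Rule 1).
Holding C39 and green-clearance grants silver-clearance (Rule 8).
Holding silver-clearance and C39 grants L6 (Rule 4).
No rule produces black-permit, and it is not given. T31 would need L6 and K29 (Rule 3), but K29 is never granted. L36 would need T37 and black-permit (Rule 10), but black-permit is never granted.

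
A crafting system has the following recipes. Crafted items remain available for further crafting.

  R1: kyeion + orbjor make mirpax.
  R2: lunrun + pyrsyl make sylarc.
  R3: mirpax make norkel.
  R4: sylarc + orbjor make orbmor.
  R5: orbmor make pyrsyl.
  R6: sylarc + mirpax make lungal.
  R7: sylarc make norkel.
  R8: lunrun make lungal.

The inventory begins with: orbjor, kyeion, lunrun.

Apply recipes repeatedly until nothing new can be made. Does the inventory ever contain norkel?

Yes

Using R1, kyeion and orbjor make mirpax.
Using R3, mirpax makes norkel.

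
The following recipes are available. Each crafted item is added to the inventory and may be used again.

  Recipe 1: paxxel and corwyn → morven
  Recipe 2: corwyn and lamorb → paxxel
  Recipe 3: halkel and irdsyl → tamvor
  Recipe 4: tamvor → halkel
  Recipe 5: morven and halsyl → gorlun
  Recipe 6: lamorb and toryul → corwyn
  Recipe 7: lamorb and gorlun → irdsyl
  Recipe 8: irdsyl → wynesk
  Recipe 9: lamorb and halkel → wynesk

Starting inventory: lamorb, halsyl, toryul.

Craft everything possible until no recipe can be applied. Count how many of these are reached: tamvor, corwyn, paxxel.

lamorb and toryul → corwyn (Recipe 6).
Using Recipe 2, corwyn and lamorb make paxxel.
tamvor would need halkel and irdsyl (Recipe 3), but halkel is never obtained.
corwyn: reached.
paxxel: reached.
Reached: corwyn and paxxel — 2 of the 3.

2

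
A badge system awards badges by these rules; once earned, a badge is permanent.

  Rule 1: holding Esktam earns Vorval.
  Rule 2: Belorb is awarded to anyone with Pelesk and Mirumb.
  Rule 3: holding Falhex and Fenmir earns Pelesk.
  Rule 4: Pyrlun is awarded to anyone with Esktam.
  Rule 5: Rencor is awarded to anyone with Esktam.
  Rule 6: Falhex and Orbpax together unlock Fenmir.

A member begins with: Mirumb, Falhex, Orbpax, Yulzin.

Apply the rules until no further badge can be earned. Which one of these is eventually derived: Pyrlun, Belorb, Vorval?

With Falhex and Orbpax, Fenmir is earned (Rule 6).
With Falhex and Fenmir, Pelesk is earned (Rule 3).
With Pelesk and Mirumb, Belorb is earned (Rule 2).
Pyrlun would need Esktam (Rule 4), but Esktam is never earned. Vorval would need Esktam (Rule 1), but Esktam is never earned.

Belorb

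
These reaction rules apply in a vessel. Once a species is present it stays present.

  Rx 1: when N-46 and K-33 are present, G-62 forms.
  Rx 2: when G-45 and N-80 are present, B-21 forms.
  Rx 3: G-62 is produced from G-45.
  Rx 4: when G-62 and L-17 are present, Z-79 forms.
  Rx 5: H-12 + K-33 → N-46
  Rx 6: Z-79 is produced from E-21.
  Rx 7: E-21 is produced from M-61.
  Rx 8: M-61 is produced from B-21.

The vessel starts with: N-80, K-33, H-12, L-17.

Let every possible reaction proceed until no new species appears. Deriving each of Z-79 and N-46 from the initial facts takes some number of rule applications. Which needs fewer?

N-46

N-46: H-12 and K-33 present → N-46 forms (Rx 5). [1 rule application]
Z-79: H-12 and K-33 present → N-46 forms (Rx 5). N-46 and K-33 present → G-62 forms (Rx 1). G-62 and L-17 present → Z-79 forms (Rx 4). [3 rule applications]
N-46 needs fewer.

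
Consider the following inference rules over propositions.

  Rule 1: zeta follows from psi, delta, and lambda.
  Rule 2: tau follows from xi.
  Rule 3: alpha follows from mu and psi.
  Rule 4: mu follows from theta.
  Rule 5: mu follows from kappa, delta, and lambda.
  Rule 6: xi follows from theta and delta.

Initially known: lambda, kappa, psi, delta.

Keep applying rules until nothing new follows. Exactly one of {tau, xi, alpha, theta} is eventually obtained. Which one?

From kappa, delta, and lambda, Rule 5 gives mu.
mu and psi hold, so alpha follows (Rule 3).
tau would need xi (Rule 2), but xi is never established. xi would need theta and delta (Rule 6), but theta is never established. No rule produces theta, and it is not given.

alpha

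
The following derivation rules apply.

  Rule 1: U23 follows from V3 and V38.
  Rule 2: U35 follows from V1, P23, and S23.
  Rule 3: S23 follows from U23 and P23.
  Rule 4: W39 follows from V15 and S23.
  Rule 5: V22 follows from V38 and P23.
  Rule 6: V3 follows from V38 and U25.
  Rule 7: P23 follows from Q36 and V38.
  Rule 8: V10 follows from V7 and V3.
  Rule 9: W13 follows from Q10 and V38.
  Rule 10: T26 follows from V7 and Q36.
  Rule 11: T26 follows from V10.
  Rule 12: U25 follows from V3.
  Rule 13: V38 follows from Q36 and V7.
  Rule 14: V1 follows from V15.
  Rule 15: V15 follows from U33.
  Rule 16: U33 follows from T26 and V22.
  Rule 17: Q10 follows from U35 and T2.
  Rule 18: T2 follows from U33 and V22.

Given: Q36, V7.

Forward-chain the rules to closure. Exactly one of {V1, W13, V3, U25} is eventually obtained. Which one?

From V7 and Q36, Rule 10 gives T26.
From Q36 and V7, Rule 13 gives V38.
From Q36 and V38, Rule 7 gives P23.
From V38 and P23, Rule 5 gives V22.
From T26 and V22, Rule 16 gives U33.
From U33, Rule 15 gives V15.
From V15, Rule 14 gives V1.
W13 would need Q10 and V38 (Rule 9), but Q10 is never established. V3 would need V38 and U25 (Rule 6), but U25 is never established. U25 would need V3 (Rule 12), but V3 is never established.

V1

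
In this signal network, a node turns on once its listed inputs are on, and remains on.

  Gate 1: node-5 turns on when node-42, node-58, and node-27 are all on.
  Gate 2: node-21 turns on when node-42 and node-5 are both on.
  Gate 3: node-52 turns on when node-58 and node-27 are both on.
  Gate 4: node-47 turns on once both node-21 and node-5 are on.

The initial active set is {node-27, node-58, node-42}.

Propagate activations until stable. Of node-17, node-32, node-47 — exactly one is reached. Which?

Gate 1: node-42, node-58, and node-27 on → node-5 on.
node-42 and node-5 are on, so node-21 turns on (Gate 2).
Gate 4: node-21 and node-5 on → node-47 on.
No rule produces node-17, and it is not given. No rule produces node-32, and it is not given.

node-47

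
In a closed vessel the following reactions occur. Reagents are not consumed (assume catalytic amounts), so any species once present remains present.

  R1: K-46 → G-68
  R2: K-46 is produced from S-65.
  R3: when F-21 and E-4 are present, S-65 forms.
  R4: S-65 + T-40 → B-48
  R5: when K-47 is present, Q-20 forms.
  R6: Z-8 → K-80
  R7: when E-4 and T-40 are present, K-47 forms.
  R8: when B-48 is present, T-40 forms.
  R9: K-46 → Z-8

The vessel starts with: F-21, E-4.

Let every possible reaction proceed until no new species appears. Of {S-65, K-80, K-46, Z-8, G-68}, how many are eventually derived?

5

F-21 and E-4 present → S-65 forms (R3).
S-65 present → K-46 forms (R2).
K-46 present → Z-8 forms (R9).
K-46 present → G-68 forms (R1).
Z-8 present → K-80 forms (R6).
S-65: reached.
K-80: reached.
K-46: reached.
Z-8: reached.
G-68: reached.
All 5 are reached.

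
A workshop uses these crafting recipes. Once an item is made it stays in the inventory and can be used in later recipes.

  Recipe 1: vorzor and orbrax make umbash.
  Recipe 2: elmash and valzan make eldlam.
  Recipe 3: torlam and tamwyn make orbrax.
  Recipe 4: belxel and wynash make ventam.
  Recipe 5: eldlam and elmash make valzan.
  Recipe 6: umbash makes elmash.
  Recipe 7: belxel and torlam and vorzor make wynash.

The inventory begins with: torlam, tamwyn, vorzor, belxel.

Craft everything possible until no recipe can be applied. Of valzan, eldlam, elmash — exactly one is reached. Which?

torlam and tamwyn → orbrax (Recipe 3).
Using Recipe 1, vorzor and orbrax make umbash.
umbash → elmash (Recipe 6).
eldlam would need elmash and valzan (Recipe 2), but valzan is never obtained. valzan would need eldlam and elmash (Recipe 5), but eldlam is never obtained.

elmash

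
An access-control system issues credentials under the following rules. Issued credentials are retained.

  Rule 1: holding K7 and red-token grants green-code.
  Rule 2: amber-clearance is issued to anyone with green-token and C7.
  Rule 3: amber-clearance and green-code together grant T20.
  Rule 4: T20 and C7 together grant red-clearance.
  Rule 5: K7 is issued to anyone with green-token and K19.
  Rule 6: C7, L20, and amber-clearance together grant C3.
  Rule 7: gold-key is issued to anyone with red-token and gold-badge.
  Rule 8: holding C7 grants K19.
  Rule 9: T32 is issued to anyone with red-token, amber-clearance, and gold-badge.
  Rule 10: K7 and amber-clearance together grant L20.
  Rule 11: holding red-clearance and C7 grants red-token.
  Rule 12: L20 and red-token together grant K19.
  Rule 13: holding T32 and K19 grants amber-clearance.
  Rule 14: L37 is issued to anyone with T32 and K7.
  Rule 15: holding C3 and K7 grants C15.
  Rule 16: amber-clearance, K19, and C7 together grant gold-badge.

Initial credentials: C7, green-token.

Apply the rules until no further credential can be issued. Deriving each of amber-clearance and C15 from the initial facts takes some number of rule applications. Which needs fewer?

amber-clearance

amber-clearance: Holding green-token and C7 grants amber-clearance (Rule 2). [1 rule application]
C15: Holding C7 grants K19 (Rule 8). Holding green-token and C7 grants amber-clearance (Rule 2). Holding green-token and K19 grants K7 (Rule 5). Holding K7 and amber-clearance grants L20 (Rule 10). Holding C7, L20, and amber-clearance grants C3 (Rule 6). Holding C3 and K7 grants C15 (Rule 15). [6 rule applications]
amber-clearance needs fewer.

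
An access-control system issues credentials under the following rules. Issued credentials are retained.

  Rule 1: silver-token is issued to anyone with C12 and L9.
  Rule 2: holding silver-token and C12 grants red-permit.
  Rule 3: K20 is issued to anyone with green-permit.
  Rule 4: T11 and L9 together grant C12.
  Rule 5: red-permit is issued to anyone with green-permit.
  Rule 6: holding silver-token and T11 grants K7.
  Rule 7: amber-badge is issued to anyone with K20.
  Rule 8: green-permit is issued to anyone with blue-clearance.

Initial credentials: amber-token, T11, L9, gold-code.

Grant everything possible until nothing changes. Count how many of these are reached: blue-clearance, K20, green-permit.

0

No rule produces blue-clearance, and it is not given.
K20 would need green-permit (Rule 3), but green-permit is never granted.
green-permit would need blue-clearance (Rule 8), but blue-clearance is never granted.
None of the 3 are reached.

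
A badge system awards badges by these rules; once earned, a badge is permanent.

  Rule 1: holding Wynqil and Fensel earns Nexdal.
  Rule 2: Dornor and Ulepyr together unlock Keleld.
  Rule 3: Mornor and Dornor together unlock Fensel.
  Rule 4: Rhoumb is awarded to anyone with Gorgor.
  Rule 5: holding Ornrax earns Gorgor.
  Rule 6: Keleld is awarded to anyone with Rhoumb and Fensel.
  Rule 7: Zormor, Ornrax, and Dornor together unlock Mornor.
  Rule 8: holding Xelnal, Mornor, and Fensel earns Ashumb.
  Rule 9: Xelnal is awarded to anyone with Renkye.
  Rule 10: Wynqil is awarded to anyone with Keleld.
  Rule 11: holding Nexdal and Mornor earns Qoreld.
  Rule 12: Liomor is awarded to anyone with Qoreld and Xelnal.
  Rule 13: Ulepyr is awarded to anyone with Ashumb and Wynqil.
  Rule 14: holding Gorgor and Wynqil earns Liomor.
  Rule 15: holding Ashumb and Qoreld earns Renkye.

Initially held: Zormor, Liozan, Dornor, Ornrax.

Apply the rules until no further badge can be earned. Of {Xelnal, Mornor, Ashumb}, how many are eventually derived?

With Zormor, Ornrax, and Dornor, Mornor is earned (Rule 7).
Xelnal would need Renkye (Rule 9), but Renkye is never earned.
Mornor: reached.
Ashumb would need Xelnal, Mornor, and Fensel (Rule 8), but Xelnal is never earned.
Reached: Mornor — 1 of the 3.

1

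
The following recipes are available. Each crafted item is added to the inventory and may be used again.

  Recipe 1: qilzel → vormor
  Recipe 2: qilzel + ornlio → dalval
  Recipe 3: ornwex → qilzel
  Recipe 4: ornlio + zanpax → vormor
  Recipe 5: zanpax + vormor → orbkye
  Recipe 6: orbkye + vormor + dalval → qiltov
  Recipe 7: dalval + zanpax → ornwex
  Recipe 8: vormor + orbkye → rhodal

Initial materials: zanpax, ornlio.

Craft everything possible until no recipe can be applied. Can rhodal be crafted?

Yes

ornlio + zanpax → vormor (Recipe 4).
Using Recipe 5, zanpax and vormor make orbkye.
Using Recipe 8, vormor and orbkye make rhodal.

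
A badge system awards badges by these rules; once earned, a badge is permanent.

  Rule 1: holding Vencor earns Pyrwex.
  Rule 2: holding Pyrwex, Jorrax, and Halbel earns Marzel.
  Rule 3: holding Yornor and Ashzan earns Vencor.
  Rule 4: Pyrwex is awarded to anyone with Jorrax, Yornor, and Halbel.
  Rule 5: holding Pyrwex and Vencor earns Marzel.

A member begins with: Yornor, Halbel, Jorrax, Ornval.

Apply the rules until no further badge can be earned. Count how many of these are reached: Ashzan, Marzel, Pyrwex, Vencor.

With Jorrax, Yornor, and Halbel, Pyrwex is earned (Rule 4).
With Pyrwex, Jorrax, and Halbel, Marzel is earned (Rule 2).
No rule produces Ashzan, and it is not given.
Marzel: reached.
Pyrwex: reached.
Vencor would need Yornor and Ashzan (Rule 3), but Ashzan is never earned.
Reached: Marzel and Pyrwex — 2 of the 4.

2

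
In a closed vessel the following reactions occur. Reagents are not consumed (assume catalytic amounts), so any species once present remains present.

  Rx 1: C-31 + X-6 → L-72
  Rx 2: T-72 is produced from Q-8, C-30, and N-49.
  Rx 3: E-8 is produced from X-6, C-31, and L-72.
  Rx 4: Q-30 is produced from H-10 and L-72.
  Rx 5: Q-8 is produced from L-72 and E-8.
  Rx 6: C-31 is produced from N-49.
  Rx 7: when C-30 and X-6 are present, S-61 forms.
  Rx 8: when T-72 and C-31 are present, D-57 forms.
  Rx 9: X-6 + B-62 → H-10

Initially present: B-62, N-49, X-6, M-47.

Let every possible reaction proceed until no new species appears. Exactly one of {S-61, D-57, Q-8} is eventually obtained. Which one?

N-49 present → C-31 forms (Rx 6).
C-31 and X-6 present → L-72 forms (Rx 1).
X-6, C-31, and L-72 present → E-8 forms (Rx 3).
L-72 and E-8 present → Q-8 forms (Rx 5).
D-57 would need T-72 and C-31 (Rx 8), but T-72 never forms. S-61 would need C-30 and X-6 (Rx 7), but C-30 never forms.

Q-8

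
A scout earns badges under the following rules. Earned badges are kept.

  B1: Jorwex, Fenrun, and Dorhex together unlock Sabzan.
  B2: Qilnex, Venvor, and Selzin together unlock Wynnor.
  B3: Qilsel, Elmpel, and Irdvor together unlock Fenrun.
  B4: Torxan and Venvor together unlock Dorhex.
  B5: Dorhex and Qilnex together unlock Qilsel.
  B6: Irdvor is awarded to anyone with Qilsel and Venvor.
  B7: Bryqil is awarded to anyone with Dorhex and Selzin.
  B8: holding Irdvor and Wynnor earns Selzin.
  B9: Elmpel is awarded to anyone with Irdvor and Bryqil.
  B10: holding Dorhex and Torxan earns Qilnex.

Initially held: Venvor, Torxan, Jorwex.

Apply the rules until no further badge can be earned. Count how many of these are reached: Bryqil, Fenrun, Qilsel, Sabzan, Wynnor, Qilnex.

2

With Torxan and Venvor, Dorhex is earned (B4).
With Dorhex and Torxan, Qilnex is earned (B10).
With Dorhex and Qilnex, Qilsel is earned (B5).
Bryqil would need Dorhex and Selzin (B7), but Selzin is never earned.
Fenrun would need Qilsel, Elmpel, and Irdvor (B3), but Elmpel is never earned.
Qilsel: reached.
Sabzan would need Jorwex, Fenrun, and Dorhex (B1), but Fenrun is never earned.
Wynnor would need Qilnex, Venvor, and Selzin (B2), but Selzin is never earned.
Qilnex: reached.
Reached: Qilsel and Qilnex — 2 of the 6.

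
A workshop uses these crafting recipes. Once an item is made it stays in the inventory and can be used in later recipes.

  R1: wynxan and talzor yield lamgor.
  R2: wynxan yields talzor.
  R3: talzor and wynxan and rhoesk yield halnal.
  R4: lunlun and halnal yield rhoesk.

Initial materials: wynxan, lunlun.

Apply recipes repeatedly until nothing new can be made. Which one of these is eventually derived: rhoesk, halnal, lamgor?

Using R2, wynxan makes talzor.
Using R1, wynxan and talzor make lamgor.
halnal would need talzor, wynxan, and rhoesk (R3), but rhoesk is never obtained. rhoesk would need lunlun and halnal (R4), but halnal is never obtained.

lamgor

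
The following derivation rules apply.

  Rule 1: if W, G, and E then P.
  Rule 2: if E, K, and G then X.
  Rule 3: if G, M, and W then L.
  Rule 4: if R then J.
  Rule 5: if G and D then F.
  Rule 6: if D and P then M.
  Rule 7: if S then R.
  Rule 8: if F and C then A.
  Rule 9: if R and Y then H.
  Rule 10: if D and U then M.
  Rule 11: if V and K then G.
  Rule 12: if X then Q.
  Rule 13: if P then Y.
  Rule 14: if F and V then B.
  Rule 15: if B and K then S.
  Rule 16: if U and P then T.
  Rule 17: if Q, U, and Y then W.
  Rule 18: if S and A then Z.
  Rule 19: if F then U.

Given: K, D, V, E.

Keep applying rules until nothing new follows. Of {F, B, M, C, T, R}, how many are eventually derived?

From V and K, Rule 11 gives G.
From G and D, Rule 5 gives F.
F holds, so U follows (Rule 19).
From F and V, Rule 14 gives B.
From D and U, Rule 10 gives M.
B and K hold, so S follows (Rule 15).
From S, Rule 7 gives R.
F: reached.
B: reached.
M: reached.
No rule produces C, and it is not given.
T would need U and P (Rule 16), but P is never established.
R: reached.
Reached: F, B, M, and R — 4 of the 6.

4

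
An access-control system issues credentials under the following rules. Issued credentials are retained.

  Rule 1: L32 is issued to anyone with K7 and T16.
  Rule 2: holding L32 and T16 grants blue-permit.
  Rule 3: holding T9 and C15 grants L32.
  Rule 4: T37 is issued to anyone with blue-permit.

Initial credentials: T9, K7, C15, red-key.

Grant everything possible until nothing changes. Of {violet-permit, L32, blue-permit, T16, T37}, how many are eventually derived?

Holding T9 and C15 grants L32 (Rule 3).
No rule produces violet-permit, and it is not given.
L32: reached.
blue-permit would need L32 and T16 (Rule 2), but T16 is never granted.
No rule produces T16, and it is not given.
T37 would need blue-permit (Rule 4), but blue-permit is never granted.
Reached: L32 — 1 of the 5.

1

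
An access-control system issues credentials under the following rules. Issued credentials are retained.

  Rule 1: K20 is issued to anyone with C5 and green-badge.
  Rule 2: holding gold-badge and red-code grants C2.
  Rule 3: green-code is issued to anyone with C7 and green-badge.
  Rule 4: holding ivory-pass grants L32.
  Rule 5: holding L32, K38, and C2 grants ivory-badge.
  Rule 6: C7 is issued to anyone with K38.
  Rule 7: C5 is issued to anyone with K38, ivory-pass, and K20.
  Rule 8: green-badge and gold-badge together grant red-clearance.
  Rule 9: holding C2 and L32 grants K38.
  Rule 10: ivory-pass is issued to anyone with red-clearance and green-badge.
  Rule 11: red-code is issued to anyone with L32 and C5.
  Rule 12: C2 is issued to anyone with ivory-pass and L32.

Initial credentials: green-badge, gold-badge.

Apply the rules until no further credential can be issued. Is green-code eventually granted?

Holding green-badge and gold-badge grants red-clearance (Rule 8).
Holding red-clearance and green-badge grants ivory-pass (Rule 10).
Holding ivory-pass grants L32 (Rule 4).
Holding ivory-pass and L32 grants C2 (Rule 12).
Holding C2 and L32 grants K38 (Rule 9).
Holding K38 grants C7 (Rule 6).
Holding C7 and green-badge grants green-code (Rule 3).

Yes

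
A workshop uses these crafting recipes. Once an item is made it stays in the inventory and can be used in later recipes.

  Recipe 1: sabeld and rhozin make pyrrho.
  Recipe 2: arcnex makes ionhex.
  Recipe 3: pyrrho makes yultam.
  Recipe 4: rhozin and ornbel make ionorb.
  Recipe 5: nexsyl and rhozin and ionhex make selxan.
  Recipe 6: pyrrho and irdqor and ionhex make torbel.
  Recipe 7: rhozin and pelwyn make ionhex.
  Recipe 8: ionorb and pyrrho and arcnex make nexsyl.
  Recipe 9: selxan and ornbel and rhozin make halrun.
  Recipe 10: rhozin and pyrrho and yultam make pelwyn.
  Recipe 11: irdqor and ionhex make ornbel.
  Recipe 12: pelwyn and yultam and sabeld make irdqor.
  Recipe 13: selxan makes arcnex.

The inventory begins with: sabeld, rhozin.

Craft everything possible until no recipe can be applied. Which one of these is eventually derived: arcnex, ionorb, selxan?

sabeld and rhozin → pyrrho (Recipe 1).
Using Recipe 3, pyrrho makes yultam.
rhozin and pyrrho and yultam → pelwyn (Recipe 10).
pelwyn and yultam and sabeld → irdqor (Recipe 12).
rhozin and pelwyn → ionhex (Recipe 7).
Using Recipe 11, irdqor and ionhex make ornbel.
rhozin and ornbel → ionorb (Recipe 4).
selxan would need nexsyl, rhozin, and ionhex (Recipe 5), but nexsyl is never obtained. arcnex would need selxan (Recipe 13), but selxan is never obtained.

ionorb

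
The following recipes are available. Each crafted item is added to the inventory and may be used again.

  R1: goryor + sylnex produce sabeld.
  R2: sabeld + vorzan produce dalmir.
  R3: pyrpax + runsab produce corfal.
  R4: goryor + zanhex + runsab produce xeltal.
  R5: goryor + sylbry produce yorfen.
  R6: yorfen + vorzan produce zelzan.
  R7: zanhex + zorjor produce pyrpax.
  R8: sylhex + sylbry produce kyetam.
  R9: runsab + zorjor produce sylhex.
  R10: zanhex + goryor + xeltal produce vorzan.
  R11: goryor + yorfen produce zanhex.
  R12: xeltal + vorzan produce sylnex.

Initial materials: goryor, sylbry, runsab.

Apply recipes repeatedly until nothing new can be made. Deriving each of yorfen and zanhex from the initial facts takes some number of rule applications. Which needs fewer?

yorfen

yorfen: Using R5, goryor and sylbry make yorfen. [1 rule application]
zanhex: goryor + sylbry → yorfen (R5). goryor + yorfen → zanhex (R11). [2 rule applications]
yorfen needs fewer.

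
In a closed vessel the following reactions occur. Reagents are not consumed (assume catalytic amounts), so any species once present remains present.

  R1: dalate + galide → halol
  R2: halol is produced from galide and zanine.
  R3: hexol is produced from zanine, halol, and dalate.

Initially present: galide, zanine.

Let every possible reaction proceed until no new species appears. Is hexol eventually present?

No

hexol would need zanine, halol, and dalate (R3), but dalate never forms.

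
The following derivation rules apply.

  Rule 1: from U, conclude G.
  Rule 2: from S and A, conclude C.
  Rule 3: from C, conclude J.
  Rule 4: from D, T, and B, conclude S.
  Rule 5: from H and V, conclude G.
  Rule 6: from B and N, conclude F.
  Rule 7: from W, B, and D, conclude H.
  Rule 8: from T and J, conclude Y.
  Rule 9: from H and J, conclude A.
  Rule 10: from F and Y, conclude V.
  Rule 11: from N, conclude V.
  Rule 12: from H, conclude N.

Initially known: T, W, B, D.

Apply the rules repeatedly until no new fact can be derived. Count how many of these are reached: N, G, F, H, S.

From D, T, and B, Rule 4 gives S.
From W, B, and D, Rule 7 gives H.
From H, Rule 12 gives N.
N holds, so V follows (Rule 11).
From B and N, Rule 6 gives F.
H and V hold, so G follows (Rule 5).
N: reached.
G: reached.
F: reached.
H: reached.
S: reached.
All 5 are reached.

5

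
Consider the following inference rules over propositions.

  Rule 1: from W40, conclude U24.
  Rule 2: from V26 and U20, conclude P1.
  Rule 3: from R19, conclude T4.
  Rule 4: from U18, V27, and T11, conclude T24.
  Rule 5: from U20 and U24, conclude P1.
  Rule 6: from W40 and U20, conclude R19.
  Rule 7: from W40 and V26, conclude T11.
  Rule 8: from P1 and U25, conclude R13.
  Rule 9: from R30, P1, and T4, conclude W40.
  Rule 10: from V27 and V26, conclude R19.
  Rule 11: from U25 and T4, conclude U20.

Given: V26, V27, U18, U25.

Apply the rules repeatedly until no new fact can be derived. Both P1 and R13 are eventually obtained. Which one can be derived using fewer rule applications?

P1: V27 and V26 hold, so R19 follows (Rule 10). From R19, Rule 3 gives T4. From U25 and T4, Rule 11 gives U20. V26 and U20 hold, so P1 follows (Rule 2). [4 rule applications]
R13: From V27 and V26, Rule 10 gives R19. From R19, Rule 3 gives T4. U25 and T4 hold, so U20 follows (Rule 11). From V26 and U20, Rule 2 gives P1. From P1 and U25, Rule 8 gives R13. [5 rule applications]
P1 needs fewer.

P1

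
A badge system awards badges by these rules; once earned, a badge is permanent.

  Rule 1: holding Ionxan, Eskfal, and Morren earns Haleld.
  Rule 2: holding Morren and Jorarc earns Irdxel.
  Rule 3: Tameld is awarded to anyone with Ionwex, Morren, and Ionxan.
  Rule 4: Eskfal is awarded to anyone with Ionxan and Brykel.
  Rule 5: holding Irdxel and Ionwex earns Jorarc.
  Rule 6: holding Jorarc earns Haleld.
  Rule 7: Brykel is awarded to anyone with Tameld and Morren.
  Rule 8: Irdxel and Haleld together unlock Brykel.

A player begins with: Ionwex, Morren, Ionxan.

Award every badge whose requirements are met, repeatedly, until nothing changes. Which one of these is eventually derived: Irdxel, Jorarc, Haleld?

Haleld

With Ionwex, Morren, and Ionxan, Tameld is earned (Rule 3).
With Tameld and Morren, Brykel is earned (Rule 7).
With Ionxan and Brykel, Eskfal is earned (Rule 4).
With Ionxan, Eskfal, and Morren, Haleld is earned (Rule 1).
Irdxel would need Morren and Jorarc (Rule 2), but Jorarc is never earned. Jorarc would need Irdxel and Ionwex (Rule 5), but Irdxel is never earned.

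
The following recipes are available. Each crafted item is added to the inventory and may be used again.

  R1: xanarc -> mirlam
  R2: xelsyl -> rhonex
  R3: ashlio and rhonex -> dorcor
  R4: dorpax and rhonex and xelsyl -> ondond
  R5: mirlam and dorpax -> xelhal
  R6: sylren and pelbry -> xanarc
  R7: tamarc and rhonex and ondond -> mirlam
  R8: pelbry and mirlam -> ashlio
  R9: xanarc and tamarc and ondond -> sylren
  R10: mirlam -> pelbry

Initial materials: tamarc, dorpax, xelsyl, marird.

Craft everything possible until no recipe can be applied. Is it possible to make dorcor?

xelsyl -> rhonex (R2).
dorpax and rhonex and xelsyl -> ondond (R4).
Using R7, tamarc, rhonex, and ondond make mirlam.
mirlam -> pelbry (R10).
Using R8, pelbry and mirlam make ashlio.
Using R3, ashlio and rhonex make dorcor.

Yes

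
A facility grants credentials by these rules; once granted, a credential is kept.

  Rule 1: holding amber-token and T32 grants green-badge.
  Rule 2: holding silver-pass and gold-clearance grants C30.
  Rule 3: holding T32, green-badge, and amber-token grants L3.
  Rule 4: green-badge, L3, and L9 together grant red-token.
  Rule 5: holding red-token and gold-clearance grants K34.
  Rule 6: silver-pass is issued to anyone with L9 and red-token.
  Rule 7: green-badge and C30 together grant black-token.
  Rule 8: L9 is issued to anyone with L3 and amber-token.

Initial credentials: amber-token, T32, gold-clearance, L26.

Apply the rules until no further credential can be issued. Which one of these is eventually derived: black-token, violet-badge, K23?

Holding amber-token and T32 grants green-badge (Rule 1).
Holding T32, green-badge, and amber-token grants L3 (Rule 3).
Holding L3 and amber-token grants L9 (Rule 8).
Holding green-badge, L3, and L9 grants red-token (Rule 4).
Holding L9 and red-token grants silver-pass (Rule 6).
Holding silver-pass and gold-clearance grants C30 (Rule 2).
Holding green-badge and C30 grants black-token (Rule 7).
No rule produces violet-badge, and it is not given. No rule produces K23, and it is not given.

black-token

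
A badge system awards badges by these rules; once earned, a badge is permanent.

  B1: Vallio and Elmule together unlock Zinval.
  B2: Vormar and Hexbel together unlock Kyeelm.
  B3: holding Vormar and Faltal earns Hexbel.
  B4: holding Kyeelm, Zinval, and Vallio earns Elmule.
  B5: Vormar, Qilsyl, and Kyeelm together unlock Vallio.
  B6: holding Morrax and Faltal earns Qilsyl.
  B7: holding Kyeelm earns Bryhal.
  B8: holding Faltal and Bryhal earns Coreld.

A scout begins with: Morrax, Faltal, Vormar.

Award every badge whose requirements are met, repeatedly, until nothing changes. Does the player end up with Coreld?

With Vormar and Faltal, Hexbel is earned (B3).
With Vormar and Hexbel, Kyeelm is earned (B2).
With Kyeelm, Bryhal is earned (B7).
With Faltal and Bryhal, Coreld is earned (B8).

Yes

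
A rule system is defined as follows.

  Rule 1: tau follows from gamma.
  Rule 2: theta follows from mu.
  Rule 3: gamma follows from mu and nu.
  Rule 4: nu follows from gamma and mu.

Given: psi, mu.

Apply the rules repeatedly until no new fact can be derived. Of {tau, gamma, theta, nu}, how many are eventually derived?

1

mu holds, so theta follows (Rule 2).
tau would need gamma (Rule 1), but gamma is never established.
gamma would need mu and nu (Rule 3), but nu is never established.
theta: reached.
nu would need gamma and mu (Rule 4), but gamma is never established.
Reached: theta — 1 of the 4.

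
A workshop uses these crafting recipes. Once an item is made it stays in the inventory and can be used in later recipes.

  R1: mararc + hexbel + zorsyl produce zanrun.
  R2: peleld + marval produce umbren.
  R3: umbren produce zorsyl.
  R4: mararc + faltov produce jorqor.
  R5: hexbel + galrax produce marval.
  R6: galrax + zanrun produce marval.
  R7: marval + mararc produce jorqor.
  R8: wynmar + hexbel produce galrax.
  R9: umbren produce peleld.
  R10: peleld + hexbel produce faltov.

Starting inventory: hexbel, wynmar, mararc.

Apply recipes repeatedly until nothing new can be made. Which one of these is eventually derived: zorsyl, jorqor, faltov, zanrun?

jorqor

Using R8, wynmar and hexbel make galrax.
hexbel + galrax → marval (R5).
marval + mararc → jorqor (R7).
faltov would need peleld and hexbel (R10), but peleld is never obtained. zorsyl would need umbren (R3), but umbren is never obtained. zanrun would need mararc, hexbel, and zorsyl (R1), but zorsyl is never obtained.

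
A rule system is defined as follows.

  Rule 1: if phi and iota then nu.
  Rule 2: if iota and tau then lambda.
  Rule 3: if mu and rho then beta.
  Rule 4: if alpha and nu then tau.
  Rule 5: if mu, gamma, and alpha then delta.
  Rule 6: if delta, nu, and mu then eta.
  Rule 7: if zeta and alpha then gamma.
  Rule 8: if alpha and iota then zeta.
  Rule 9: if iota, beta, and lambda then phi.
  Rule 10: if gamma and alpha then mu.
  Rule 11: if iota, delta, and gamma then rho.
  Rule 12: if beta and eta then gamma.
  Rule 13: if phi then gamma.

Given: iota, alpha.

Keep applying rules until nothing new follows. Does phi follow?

phi would need iota, beta, and lambda (Rule 9), but lambda is never established.

No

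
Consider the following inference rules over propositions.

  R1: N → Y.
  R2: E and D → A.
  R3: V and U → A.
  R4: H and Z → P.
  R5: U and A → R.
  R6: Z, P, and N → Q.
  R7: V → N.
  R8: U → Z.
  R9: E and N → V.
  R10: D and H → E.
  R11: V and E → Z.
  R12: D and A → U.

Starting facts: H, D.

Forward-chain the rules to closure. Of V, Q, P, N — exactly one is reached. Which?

D and H hold, so E follows (R10).
From E and D, R2 gives A.
From D and A, R12 gives U.
U holds, so Z follows (R8).
From H and Z, R4 gives P.
Q would need Z, P, and N (R6), but N is never established. N would need V (R7), but V is never established. V would need E and N (R9), but N is never established.

P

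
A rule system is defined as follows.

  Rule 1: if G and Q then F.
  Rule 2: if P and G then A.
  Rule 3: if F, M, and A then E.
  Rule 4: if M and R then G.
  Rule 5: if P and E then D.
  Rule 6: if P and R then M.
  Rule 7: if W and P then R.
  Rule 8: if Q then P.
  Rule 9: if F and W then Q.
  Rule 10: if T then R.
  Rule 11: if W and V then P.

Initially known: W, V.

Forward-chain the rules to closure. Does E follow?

No

E would need F, M, and A (Rule 3), but F is never established.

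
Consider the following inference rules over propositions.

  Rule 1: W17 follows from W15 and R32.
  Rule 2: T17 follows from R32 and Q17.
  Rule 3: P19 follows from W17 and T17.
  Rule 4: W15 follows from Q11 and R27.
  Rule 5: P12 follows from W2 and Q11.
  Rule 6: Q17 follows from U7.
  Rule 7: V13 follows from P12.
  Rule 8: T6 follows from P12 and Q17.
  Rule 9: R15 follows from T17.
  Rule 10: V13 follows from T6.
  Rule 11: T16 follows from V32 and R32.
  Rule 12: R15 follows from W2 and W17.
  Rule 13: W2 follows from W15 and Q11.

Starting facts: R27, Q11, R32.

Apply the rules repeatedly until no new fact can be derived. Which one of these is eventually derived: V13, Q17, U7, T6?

Q11 and R27 hold, so W15 follows (Rule 4).
W15 and Q11 hold, so W2 follows (Rule 13).
From W2 and Q11, Rule 5 gives P12.
P12 holds, so V13 follows (Rule 7).
Q17 would need U7 (Rule 6), but U7 is never established. No rule produces U7, and it is not given. T6 would need P12 and Q17 (Rule 8), but Q17 is never established.

V13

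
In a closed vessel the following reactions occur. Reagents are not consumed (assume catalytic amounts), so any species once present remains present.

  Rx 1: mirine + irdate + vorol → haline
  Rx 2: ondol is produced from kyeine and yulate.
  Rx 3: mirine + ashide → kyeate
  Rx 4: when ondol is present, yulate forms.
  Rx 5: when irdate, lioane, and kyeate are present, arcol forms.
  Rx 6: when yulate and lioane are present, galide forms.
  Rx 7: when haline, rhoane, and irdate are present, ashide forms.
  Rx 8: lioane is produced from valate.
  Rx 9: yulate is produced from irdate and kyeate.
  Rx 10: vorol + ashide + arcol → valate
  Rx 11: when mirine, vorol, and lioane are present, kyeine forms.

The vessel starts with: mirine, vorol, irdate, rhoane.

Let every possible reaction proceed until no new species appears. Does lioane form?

No

lioane would need valate (Rx 8), but valate never forms.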